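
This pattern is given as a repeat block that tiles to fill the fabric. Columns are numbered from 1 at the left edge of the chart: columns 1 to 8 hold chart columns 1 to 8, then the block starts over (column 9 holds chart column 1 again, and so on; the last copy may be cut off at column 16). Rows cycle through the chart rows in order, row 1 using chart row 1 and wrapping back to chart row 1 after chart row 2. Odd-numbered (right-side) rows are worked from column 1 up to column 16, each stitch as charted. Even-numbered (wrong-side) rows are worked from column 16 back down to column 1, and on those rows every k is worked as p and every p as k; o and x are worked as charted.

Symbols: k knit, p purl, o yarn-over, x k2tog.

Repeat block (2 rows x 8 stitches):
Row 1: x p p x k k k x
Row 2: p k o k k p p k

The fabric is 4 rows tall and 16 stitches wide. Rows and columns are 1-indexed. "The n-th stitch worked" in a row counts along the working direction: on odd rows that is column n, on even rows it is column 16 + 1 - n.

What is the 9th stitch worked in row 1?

== STITCH ==
x

Derivation:
Row 1: (1-1) mod 2 = 0, so use chart row 1. Odd row -> RS.
Chart row 1 tiled across columns 1-16: x p p x k k k x x p p x k k k x
Right side: take the tiled row as-is (worked left to right from column 1).
Stitch 9 in working order -> x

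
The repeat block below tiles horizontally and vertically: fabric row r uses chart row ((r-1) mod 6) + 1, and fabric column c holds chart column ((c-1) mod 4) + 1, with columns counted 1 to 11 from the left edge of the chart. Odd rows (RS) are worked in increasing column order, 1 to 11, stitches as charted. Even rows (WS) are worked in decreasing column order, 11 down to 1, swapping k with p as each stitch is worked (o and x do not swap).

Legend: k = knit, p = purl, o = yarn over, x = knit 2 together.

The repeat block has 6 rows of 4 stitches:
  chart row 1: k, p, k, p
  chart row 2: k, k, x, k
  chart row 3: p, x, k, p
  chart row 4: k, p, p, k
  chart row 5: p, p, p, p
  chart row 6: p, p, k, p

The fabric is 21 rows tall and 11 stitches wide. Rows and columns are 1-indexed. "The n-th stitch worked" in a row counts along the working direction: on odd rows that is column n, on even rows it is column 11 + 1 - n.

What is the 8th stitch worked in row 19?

For row 19: chart row = ((19-1) mod 6) + 1 = 1; this is a RS (odd) row.
Chart row 1 tiled across columns 1-11: k p k p k p k p k p k
RS: work column 1 to column 11, symbols as charted — the tiled row is the row as worked.
Stitch 8 in working order -> p

== STITCH ==
p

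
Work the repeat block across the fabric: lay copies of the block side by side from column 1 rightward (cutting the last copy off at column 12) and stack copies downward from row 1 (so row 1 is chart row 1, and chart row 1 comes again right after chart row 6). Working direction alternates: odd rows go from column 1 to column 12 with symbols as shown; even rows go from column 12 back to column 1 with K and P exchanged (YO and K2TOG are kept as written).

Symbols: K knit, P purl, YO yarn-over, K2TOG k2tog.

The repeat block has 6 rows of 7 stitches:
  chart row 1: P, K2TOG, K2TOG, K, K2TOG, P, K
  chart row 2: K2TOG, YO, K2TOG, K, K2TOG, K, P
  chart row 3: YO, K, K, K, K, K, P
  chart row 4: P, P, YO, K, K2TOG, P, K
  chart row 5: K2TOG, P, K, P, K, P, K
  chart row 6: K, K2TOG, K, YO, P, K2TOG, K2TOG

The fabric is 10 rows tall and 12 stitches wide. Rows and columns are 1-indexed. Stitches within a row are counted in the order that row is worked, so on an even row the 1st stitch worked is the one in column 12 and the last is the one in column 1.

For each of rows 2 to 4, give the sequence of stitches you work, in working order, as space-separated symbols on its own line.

Rows as worked:
K2TOG P K2TOG YO K2TOG K P K2TOG P K2TOG YO K2TOG
YO K K K K K P YO K K K K
K2TOG P YO K K P K K2TOG P YO K K

Derivation:
Row 2: chart row 2, WS - tiled (columns 1-12): K2TOG YO K2TOG K K2TOG K P K2TOG YO K2TOG K K2TOG; work from column 12 back to 1 with K<->P swapped.
Row 3: chart row 3, RS - tile across columns 1-12 and work as-is.
Row 4: chart row 4, WS - tiled (columns 1-12): P P YO K K2TOG P K P P YO K K2TOG; work from column 12 back to 1 with K<->P swapped.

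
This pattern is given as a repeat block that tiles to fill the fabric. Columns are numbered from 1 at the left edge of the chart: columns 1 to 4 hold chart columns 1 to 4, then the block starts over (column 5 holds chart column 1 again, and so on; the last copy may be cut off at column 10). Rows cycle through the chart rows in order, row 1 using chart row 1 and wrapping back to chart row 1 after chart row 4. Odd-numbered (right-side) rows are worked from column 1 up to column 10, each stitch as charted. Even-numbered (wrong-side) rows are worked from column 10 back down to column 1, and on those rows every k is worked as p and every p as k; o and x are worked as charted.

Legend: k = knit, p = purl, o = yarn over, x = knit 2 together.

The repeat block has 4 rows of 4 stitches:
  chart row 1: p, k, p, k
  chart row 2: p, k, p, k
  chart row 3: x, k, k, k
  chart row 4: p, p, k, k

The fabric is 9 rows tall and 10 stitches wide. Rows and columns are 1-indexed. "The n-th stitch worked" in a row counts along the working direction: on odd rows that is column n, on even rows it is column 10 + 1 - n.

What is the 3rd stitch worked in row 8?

== STITCH ==
p

Derivation:
For row 8: chart row = ((8-1) mod 4) + 1 = 4; this is a WS (even) row.
Chart row 4 tiled across columns 1-10: p p k k p p k k p p
WS row: flip the tiled sequence (start at column 10) and apply k<->p; o and x stay.
Row 8 as worked: k k p p k k p p k k
Counting 3 along the worked row gives p.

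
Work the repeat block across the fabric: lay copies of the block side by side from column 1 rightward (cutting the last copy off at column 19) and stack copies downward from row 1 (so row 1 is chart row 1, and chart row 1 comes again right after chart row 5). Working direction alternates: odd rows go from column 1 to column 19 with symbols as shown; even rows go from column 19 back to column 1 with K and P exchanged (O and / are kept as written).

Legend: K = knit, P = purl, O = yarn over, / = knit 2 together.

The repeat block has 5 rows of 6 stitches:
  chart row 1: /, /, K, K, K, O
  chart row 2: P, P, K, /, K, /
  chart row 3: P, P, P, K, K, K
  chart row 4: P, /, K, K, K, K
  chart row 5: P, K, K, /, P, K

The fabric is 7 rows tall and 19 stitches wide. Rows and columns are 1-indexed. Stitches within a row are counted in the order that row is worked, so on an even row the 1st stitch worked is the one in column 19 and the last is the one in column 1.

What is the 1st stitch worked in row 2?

Stitch:
K

Derivation:
Row 2 uses chart row ((2-1) mod 5)+1 = 2. Row 2 is even, so WS.
Chart row 2 tiled across columns 1-19: P P K / K / P P K / K / P P K / K / P
WS row: flip the tiled sequence (start at column 19) and apply K<->P; O and / stay.
Row 2 as worked: K / P / P K K / P / P K K / P / P K K
The 1st stitch worked is K.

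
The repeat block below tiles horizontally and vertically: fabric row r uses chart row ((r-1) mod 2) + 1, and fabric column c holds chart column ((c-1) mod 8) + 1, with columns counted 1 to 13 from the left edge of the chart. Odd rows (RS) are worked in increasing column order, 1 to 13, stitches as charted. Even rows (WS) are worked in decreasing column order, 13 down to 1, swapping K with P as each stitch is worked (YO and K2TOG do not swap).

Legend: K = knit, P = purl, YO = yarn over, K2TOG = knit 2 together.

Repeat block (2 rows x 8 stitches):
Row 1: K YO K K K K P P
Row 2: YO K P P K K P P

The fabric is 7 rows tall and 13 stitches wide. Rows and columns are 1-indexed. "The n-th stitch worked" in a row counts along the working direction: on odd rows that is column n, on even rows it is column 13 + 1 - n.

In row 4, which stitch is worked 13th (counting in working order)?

Row 4 uses chart row ((4-1) mod 2)+1 = 2. Row 4 is even, so WS.
Chart row 2 tiled across columns 1-13: YO K P P K K P P YO K P P K
WS: work from column 13 back to column 1 (reverse the tiled row), swapping K<->P (YO and K2TOG unchanged).
Row 4 as worked: P K K P YO K K P P K K P YO
Counting 13 along the worked row gives YO.

Stitch:
YO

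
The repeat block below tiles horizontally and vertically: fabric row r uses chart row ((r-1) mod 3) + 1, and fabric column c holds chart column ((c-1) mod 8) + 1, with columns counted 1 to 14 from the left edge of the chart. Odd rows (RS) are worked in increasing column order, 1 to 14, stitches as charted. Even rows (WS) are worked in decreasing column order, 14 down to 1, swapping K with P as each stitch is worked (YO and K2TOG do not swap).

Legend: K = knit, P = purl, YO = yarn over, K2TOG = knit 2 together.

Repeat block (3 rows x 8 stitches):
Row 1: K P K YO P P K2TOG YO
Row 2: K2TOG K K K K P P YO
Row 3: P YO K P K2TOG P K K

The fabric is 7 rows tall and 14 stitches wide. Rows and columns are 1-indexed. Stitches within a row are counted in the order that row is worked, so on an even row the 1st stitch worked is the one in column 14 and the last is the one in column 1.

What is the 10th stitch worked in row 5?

Row 5 uses chart row ((5-1) mod 3)+1 = 2. Row 5 is odd, so RS.
Chart row 2 tiled across columns 1-14: K2TOG K K K K P P YO K2TOG K K K K P
RS row: no reversal, no swap; stitch n worked = column n.
Stitch 10 in working order -> K

Result:
K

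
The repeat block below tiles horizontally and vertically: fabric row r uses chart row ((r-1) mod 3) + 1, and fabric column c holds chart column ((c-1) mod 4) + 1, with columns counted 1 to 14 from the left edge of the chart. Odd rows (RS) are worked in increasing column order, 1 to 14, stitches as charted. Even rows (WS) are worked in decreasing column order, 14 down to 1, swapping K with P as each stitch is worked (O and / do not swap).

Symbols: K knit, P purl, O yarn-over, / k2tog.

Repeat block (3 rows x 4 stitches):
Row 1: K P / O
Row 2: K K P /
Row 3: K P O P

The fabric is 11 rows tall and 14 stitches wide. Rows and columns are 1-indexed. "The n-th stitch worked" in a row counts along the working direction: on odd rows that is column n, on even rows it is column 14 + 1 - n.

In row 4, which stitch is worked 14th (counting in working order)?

Stitch:
P

Derivation:
For row 4: chart row = ((4-1) mod 3) + 1 = 1; this is a WS (even) row.
Chart row 1 tiled across columns 1-14: K P / O K P / O K P / O K P
Wrong side: read the tiled row from column 14 down to 1 and exchange K with P (leave O, /).
Row 4 as worked: K P O / K P O / K P O / K P
The 14th stitch worked is P.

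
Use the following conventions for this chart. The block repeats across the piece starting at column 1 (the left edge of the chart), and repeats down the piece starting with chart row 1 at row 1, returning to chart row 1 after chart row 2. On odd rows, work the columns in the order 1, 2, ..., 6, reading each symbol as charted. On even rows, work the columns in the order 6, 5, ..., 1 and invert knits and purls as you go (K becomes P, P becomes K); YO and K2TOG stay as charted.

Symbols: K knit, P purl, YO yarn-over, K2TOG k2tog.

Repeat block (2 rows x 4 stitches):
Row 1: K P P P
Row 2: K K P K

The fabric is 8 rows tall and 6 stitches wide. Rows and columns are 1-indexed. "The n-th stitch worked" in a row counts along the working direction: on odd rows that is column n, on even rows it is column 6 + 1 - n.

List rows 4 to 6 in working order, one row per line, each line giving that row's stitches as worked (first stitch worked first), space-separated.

== ROWS AS WORKED ==
P P P K P P
K P P P K P
P P P K P P

Derivation:
Row 4: chart row 2, WS - tiled (columns 1-6): K K P K K K; work from column 6 back to 1 with K<->P swapped.
Row 5: chart row 1, RS - tile across columns 1-6 and work as-is.
Row 6: chart row 2, WS - tiled (columns 1-6): K K P K K K; work from column 6 back to 1 with K<->P swapped.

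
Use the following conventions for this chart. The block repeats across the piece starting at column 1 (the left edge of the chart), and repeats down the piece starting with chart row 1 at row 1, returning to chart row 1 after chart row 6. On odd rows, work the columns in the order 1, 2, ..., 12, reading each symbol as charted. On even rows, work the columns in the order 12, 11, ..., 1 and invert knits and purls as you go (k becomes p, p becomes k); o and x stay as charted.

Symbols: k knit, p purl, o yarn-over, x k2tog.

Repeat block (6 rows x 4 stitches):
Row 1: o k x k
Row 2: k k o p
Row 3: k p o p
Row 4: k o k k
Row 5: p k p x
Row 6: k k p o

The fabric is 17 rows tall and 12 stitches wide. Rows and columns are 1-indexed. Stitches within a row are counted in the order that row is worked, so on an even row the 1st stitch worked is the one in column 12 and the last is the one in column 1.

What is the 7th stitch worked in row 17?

Row 17 uses chart row ((17-1) mod 6)+1 = 5. Row 17 is odd, so RS.
Chart row 5 tiled across columns 1-12: p k p x p k p x p k p x
RS: work column 1 to column 12, symbols as charted — the tiled row is the row as worked.
Counting 7 along the worked row gives p.

Result:
p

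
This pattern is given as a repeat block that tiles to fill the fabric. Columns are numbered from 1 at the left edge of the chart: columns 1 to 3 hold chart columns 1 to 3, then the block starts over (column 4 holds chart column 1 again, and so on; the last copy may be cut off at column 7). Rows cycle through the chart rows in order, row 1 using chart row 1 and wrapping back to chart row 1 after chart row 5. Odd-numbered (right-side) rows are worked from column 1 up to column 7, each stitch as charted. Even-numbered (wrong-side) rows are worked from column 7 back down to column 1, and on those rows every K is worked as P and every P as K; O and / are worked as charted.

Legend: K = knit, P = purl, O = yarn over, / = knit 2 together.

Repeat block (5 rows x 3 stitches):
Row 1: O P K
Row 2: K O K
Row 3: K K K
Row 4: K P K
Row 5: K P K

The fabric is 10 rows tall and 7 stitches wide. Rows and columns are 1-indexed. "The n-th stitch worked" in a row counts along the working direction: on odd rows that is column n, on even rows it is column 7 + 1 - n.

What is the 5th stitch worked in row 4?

Row 4 uses chart row ((4-1) mod 5)+1 = 4. Row 4 is even, so WS.
Chart row 4 tiled across columns 1-7: K P K K P K K
WS row: flip the tiled sequence (start at column 7) and apply K<->P; O and / stay.
Row 4 as worked: P P K P P K P
Counting 5 along the worked row gives P.

Result:
P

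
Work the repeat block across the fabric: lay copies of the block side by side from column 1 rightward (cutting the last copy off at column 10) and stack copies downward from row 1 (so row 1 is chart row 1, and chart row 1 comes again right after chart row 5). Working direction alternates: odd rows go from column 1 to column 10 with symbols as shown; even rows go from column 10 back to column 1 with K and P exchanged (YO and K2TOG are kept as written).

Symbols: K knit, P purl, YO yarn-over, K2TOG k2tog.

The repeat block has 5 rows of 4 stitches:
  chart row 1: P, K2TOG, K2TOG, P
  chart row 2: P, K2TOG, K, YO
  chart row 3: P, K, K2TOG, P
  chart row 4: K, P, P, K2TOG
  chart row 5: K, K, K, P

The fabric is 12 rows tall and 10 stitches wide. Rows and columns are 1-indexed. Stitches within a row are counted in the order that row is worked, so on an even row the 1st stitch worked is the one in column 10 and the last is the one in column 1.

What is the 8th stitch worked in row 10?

Row 10 uses chart row ((10-1) mod 5)+1 = 5. Row 10 is even, so WS.
Chart row 5 tiled across columns 1-10: K K K P K K K P K K
WS: work from column 10 back to column 1 (reverse the tiled row), swapping K<->P (YO and K2TOG unchanged).
Row 10 as worked: P P K P P P K P P P
The 8th stitch worked is P.

Result:
P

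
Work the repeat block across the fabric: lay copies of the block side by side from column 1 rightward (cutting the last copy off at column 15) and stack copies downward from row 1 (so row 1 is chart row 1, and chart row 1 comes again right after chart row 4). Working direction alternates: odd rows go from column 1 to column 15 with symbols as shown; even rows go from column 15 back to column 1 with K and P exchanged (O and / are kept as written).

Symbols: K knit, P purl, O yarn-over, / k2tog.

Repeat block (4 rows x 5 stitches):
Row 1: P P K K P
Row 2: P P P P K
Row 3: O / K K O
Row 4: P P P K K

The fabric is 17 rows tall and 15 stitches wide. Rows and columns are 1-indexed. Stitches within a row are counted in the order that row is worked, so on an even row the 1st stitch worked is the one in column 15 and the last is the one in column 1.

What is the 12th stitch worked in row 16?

For row 16: chart row = ((16-1) mod 4) + 1 = 4; this is a WS (even) row.
Chart row 4 tiled across columns 1-15: P P P K K P P P K K P P P K K
WS row: flip the tiled sequence (start at column 15) and apply K<->P; O and / stay.
Row 16 as worked: P P K K K P P K K K P P K K K
The 12th stitch worked is P.

== STITCH ==
P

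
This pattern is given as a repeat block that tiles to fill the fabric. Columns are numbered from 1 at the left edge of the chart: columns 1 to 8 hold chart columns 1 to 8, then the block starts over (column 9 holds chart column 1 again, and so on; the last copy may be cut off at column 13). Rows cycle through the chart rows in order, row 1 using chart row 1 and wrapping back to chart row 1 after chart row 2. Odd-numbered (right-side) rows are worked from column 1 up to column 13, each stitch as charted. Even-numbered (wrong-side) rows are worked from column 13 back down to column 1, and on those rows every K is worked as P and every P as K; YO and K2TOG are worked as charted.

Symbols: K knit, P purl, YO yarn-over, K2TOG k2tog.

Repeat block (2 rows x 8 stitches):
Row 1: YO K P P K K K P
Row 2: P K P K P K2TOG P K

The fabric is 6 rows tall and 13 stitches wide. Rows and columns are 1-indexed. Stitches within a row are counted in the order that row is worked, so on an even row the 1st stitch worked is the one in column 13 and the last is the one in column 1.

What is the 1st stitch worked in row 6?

Row 6 uses chart row ((6-1) mod 2)+1 = 2. Row 6 is even, so WS.
Chart row 2 tiled across columns 1-13: P K P K P K2TOG P K P K P K P
Wrong side: read the tiled row from column 13 down to 1 and exchange K with P (leave YO, K2TOG).
Row 6 as worked: K P K P K P K K2TOG K P K P K
Stitch 1 in working order -> K

Stitch:
K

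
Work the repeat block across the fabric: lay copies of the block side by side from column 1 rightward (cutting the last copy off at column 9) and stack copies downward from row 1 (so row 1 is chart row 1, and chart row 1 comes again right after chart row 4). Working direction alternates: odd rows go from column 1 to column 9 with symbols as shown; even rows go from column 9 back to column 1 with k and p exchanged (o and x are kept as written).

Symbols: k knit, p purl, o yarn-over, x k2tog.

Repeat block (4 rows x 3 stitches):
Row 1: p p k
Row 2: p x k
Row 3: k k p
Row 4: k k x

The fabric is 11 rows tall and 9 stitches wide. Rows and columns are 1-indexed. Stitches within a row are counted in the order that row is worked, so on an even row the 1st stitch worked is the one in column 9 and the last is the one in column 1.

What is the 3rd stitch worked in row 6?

For row 6: chart row = ((6-1) mod 4) + 1 = 2; this is a WS (even) row.
Chart row 2 tiled across columns 1-9: p x k p x k p x k
Wrong side: read the tiled row from column 9 down to 1 and exchange k with p (leave o, x).
Row 6 as worked: p x k p x k p x k
Stitch 3 in working order -> k

Stitch:
k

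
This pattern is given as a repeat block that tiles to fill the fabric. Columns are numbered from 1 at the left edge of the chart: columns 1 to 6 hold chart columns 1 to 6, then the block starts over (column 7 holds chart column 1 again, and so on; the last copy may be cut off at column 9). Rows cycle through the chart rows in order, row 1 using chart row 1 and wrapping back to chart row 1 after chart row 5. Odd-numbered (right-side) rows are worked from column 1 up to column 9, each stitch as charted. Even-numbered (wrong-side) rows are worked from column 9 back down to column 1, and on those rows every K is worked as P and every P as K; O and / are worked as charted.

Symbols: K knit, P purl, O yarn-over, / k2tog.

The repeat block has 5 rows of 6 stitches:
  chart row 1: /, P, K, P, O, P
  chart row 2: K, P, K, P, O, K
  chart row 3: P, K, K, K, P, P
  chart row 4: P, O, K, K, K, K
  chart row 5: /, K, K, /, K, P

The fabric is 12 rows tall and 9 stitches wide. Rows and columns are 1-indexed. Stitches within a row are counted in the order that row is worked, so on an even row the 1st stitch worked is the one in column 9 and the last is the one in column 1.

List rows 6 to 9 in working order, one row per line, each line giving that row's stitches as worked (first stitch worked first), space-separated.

Rows as worked:
P K / K O K P K /
K P K P O K K P K
P P K K K P P P K
P O K K K K P O K

Derivation:
Row 6: chart row 1, WS - tiled (columns 1-9): / P K P O P / P K; work from column 9 back to 1 with K<->P swapped.
Row 7: chart row 2, RS - tile across columns 1-9 and work as-is.
Row 8: chart row 3, WS - tiled (columns 1-9): P K K K P P P K K; work from column 9 back to 1 with K<->P swapped.
Row 9: chart row 4, RS - tile across columns 1-9 and work as-is.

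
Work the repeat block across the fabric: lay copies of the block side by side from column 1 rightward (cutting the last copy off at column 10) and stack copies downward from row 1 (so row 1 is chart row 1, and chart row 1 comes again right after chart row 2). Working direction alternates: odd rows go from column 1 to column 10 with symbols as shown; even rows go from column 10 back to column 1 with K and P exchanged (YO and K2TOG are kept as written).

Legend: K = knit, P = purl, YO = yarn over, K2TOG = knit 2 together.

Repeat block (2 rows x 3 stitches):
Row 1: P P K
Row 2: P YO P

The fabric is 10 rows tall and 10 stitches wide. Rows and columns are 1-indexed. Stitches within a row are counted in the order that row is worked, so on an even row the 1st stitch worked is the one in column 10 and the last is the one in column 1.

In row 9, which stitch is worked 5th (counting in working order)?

Row 9 uses chart row ((9-1) mod 2)+1 = 1. Row 9 is odd, so RS.
Chart row 1 tiled across columns 1-10: P P K P P K P P K P
RS row: no reversal, no swap; stitch n worked = column n.
Stitch 5 in working order -> P

Stitch:
P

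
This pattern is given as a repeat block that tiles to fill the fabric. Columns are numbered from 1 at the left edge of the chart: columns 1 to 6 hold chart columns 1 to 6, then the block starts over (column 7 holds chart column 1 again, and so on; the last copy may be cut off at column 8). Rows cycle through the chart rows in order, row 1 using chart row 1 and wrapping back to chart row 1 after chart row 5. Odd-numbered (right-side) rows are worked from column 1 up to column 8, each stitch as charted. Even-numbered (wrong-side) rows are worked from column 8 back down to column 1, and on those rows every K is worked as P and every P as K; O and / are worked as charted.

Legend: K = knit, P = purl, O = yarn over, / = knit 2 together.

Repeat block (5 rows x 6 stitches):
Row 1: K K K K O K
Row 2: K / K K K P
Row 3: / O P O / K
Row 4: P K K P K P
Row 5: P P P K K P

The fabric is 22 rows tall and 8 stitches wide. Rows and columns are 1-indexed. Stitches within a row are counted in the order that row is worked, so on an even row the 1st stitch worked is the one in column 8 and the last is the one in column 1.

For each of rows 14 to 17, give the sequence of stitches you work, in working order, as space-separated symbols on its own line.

Row 14: chart row 4, WS - tiled (columns 1-8): P K K P K P P K; work from column 8 back to 1 with K<->P swapped.
Row 15: chart row 5, RS - tile across columns 1-8 and work as-is.
Row 16: chart row 1, WS - tiled (columns 1-8): K K K K O K K K; work from column 8 back to 1 with K<->P swapped.
Row 17: chart row 2, RS - tile across columns 1-8 and work as-is.

Result:
P K K P K P P K
P P P K K P P P
P P P O P P P P
K / K K K P K /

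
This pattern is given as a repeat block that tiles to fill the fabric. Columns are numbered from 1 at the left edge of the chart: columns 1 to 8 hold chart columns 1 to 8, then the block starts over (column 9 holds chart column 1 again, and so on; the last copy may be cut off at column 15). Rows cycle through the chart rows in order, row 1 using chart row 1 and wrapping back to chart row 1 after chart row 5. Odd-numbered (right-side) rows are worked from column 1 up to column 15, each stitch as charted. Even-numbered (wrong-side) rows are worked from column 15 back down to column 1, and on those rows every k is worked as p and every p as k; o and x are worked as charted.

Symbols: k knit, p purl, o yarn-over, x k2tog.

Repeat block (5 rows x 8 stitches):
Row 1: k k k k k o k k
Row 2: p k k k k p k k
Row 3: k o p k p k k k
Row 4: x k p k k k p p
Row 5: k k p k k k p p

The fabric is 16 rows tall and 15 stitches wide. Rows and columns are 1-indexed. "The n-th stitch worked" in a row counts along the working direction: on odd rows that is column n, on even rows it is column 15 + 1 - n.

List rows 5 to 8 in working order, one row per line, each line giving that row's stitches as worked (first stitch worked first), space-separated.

Result:
k k p k k k p p k k p k k k p
p o p p p p p p p o p p p p p
p k k k k p k k p k k k k p k
p p k p k o p p p p k p k o p

Derivation:
Row 5: chart row 5, RS - tile across columns 1-15 and work as-is.
Row 6: chart row 1, WS - tiled (columns 1-15): k k k k k o k k k k k k k o k; work from column 15 back to 1 with k<->p swapped.
Row 7: chart row 2, RS - tile across columns 1-15 and work as-is.
Row 8: chart row 3, WS - tiled (columns 1-15): k o p k p k k k k o p k p k k; work from column 15 back to 1 with k<->p swapped.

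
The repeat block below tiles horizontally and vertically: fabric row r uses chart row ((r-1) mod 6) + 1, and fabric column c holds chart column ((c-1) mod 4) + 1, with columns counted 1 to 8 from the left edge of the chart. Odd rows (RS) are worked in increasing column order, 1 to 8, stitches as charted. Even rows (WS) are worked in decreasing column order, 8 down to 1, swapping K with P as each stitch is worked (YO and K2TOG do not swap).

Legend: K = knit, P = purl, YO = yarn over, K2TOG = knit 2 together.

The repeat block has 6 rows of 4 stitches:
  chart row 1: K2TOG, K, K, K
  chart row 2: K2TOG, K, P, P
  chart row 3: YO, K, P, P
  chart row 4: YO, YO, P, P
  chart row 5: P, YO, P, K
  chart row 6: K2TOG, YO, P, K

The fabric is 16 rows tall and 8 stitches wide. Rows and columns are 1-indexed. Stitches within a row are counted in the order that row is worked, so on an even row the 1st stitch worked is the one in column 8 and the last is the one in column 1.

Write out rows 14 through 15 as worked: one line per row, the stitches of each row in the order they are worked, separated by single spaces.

Row 14: chart row 2, WS - tiled (columns 1-8): K2TOG K P P K2TOG K P P; work from column 8 back to 1 with K<->P swapped.
Row 15: chart row 3, RS - tile across columns 1-8 and work as-is.

Rows as worked:
K K P K2TOG K K P K2TOG
YO K P P YO K P P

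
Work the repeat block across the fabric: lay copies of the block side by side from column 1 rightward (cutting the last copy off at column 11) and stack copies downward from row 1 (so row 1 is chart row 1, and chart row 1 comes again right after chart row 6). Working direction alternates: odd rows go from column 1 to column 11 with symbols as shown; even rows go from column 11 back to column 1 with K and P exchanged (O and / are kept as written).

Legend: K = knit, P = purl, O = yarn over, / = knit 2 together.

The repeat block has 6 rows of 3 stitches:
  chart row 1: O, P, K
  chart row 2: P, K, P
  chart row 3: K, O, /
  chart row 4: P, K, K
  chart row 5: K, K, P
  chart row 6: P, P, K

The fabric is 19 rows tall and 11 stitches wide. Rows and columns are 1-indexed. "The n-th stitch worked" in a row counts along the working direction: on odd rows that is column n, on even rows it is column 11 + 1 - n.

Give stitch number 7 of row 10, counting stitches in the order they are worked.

Row 10 uses chart row ((10-1) mod 6)+1 = 4. Row 10 is even, so WS.
Chart row 4 tiled across columns 1-11: P K K P K K P K K P K
WS: work from column 11 back to column 1 (reverse the tiled row), swapping K<->P (O and / unchanged).
Row 10 as worked: P K P P K P P K P P K
Stitch 7 in working order -> P

== STITCH ==
P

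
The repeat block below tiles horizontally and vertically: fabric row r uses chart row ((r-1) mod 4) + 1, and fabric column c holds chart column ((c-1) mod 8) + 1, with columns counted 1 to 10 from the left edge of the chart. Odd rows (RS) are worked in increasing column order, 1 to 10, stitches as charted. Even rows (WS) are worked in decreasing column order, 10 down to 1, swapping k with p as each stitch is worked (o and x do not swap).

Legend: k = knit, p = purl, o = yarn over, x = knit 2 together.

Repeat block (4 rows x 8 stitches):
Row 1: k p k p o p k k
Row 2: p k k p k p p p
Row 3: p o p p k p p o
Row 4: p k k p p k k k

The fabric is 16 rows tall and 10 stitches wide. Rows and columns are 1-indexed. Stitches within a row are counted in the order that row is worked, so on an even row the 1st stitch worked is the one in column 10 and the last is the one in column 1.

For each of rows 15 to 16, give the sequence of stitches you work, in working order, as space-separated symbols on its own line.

Rows as worked:
p o p p k p p o p o
p k p p p k k p p k

Derivation:
Row 15: chart row 3, RS - tile across columns 1-10 and work as-is.
Row 16: chart row 4, WS - tiled (columns 1-10): p k k p p k k k p k; work from column 10 back to 1 with k<->p swapped.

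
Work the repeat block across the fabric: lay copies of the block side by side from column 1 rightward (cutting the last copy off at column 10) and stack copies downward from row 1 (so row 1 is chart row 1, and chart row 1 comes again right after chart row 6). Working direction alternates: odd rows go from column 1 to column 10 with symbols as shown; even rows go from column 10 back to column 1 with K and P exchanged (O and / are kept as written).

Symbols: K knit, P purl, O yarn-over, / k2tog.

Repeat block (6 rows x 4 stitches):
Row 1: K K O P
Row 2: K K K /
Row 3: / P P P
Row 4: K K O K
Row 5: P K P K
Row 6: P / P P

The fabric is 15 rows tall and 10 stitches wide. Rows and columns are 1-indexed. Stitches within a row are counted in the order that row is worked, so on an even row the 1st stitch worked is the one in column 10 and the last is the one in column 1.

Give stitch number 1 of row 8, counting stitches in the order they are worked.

Row 8 uses chart row ((8-1) mod 6)+1 = 2. Row 8 is even, so WS.
Chart row 2 tiled across columns 1-10: K K K / K K K / K K
WS: work from column 10 back to column 1 (reverse the tiled row), swapping K<->P (O and / unchanged).
Row 8 as worked: P P / P P P / P P P
Stitch 1 in working order -> P

== STITCH ==
P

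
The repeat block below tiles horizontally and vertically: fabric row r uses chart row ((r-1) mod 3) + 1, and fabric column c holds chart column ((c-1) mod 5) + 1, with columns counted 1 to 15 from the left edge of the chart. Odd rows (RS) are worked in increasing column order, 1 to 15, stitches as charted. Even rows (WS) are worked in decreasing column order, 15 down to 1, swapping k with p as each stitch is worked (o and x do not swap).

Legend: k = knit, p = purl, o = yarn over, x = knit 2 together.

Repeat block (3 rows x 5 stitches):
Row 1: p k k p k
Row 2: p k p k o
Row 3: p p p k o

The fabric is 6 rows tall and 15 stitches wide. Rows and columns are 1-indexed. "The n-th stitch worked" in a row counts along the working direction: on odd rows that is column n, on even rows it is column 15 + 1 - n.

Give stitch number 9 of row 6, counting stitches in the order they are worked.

Stitch:
k

Derivation:
Row 6 uses chart row ((6-1) mod 3)+1 = 3. Row 6 is even, so WS.
Chart row 3 tiled across columns 1-15: p p p k o p p p k o p p p k o
WS: work from column 15 back to column 1 (reverse the tiled row), swapping k<->p (o and x unchanged).
Row 6 as worked: o p k k k o p k k k o p k k k
Counting 9 along the worked row gives k.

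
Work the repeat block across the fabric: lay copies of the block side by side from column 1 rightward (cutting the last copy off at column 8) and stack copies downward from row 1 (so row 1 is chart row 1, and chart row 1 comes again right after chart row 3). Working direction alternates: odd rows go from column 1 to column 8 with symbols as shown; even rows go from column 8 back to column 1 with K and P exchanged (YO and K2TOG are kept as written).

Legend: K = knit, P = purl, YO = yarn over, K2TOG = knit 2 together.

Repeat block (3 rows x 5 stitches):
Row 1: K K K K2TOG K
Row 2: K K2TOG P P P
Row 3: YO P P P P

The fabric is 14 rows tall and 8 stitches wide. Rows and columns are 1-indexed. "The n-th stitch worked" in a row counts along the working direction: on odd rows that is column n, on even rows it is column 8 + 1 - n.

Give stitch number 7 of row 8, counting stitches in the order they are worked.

Row 8: (8-1) mod 3 = 1, so use chart row 2. Even row -> WS.
Chart row 2 tiled across columns 1-8: K K2TOG P P P K K2TOG P
Wrong side: read the tiled row from column 8 down to 1 and exchange K with P (leave YO, K2TOG).
Row 8 as worked: K K2TOG P K K K K2TOG P
Counting 7 along the worked row gives K2TOG.

Result:
K2TOG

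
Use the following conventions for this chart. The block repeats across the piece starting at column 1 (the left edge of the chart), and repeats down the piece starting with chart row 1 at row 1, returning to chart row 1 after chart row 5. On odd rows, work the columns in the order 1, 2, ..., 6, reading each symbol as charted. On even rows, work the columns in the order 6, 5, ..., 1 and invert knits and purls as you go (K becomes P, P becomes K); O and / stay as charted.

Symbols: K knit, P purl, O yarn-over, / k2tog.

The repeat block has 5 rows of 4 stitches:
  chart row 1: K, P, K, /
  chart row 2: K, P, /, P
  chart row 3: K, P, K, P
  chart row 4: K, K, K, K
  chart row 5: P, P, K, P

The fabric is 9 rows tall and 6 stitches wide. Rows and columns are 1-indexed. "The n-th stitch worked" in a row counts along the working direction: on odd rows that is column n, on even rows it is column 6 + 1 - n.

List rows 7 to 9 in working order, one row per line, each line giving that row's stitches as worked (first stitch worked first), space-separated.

Row 7: chart row 2, RS - tile across columns 1-6 and work as-is.
Row 8: chart row 3, WS - tiled (columns 1-6): K P K P K P; work from column 6 back to 1 with K<->P swapped.
Row 9: chart row 4, RS - tile across columns 1-6 and work as-is.

Result:
K P / P K P
K P K P K P
K K K K K K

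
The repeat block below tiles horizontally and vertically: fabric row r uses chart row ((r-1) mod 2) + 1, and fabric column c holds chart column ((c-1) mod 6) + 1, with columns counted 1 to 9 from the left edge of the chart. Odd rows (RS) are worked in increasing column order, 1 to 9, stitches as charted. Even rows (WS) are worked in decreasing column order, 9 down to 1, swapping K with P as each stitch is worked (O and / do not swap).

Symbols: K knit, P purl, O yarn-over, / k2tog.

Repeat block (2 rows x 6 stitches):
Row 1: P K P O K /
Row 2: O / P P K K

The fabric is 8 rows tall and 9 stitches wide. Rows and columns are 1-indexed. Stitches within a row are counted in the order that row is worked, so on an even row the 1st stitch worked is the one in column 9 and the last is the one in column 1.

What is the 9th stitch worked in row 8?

== STITCH ==
O

Derivation:
For row 8: chart row = ((8-1) mod 2) + 1 = 2; this is a WS (even) row.
Chart row 2 tiled across columns 1-9: O / P P K K O / P
WS: work from column 9 back to column 1 (reverse the tiled row), swapping K<->P (O and / unchanged).
Row 8 as worked: K / O P P K K / O
Stitch 9 in working order -> O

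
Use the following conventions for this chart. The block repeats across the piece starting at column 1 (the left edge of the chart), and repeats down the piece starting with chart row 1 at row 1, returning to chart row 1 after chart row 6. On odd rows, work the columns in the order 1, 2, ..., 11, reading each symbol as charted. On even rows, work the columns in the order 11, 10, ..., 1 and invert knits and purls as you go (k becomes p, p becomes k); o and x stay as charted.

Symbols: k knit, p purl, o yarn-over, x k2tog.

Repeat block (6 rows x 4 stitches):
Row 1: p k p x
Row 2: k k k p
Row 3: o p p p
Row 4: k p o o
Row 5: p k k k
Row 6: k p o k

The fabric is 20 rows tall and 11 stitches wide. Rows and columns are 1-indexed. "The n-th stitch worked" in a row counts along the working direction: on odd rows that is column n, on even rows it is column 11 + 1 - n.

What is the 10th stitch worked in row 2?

== STITCH ==
p

Derivation:
Row 2: (2-1) mod 6 = 1, so use chart row 2. Even row -> WS.
Chart row 2 tiled across columns 1-11: k k k p k k k p k k k
Wrong side: read the tiled row from column 11 down to 1 and exchange k with p (leave o, x).
Row 2 as worked: p p p k p p p k p p p
The 10th stitch worked is p.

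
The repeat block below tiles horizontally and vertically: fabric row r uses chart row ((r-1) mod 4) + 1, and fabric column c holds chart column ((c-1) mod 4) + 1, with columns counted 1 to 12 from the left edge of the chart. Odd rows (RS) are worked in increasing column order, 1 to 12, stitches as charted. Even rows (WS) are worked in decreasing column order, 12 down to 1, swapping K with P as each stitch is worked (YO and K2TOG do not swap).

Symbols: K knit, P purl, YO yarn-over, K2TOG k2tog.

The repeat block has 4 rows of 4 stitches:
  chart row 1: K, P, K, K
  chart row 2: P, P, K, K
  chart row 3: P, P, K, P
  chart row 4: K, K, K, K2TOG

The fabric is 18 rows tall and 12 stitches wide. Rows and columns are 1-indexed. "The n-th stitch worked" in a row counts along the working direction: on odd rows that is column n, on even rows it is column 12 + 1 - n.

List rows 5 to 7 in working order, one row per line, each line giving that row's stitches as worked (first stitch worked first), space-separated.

Row 5: chart row 1, RS - tile across columns 1-12 and work as-is.
Row 6: chart row 2, WS - tiled (columns 1-12): P P K K P P K K P P K K; work from column 12 back to 1 with K<->P swapped.
Row 7: chart row 3, RS - tile across columns 1-12 and work as-is.

Result:
K P K K K P K K K P K K
P P K K P P K K P P K K
P P K P P P K P P P K P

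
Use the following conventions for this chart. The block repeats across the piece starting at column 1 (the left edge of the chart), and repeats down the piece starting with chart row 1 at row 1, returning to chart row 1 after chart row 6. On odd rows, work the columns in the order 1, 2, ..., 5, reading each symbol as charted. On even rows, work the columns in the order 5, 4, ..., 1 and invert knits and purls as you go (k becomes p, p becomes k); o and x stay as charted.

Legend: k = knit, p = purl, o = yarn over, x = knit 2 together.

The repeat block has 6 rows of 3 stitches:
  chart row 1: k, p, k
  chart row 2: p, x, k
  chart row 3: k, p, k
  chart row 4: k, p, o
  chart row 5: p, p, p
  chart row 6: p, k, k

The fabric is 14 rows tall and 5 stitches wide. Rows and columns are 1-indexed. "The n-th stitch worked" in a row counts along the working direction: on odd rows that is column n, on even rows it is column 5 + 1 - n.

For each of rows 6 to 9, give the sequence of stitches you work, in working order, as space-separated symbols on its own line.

Result:
p k p p k
k p k k p
x k p x k
k p k k p

Derivation:
Row 6: chart row 6, WS - tiled (columns 1-5): p k k p k; work from column 5 back to 1 with k<->p swapped.
Row 7: chart row 1, RS - tile across columns 1-5 and work as-is.
Row 8: chart row 2, WS - tiled (columns 1-5): p x k p x; work from column 5 back to 1 with k<->p swapped.
Row 9: chart row 3, RS - tile across columns 1-5 and work as-is.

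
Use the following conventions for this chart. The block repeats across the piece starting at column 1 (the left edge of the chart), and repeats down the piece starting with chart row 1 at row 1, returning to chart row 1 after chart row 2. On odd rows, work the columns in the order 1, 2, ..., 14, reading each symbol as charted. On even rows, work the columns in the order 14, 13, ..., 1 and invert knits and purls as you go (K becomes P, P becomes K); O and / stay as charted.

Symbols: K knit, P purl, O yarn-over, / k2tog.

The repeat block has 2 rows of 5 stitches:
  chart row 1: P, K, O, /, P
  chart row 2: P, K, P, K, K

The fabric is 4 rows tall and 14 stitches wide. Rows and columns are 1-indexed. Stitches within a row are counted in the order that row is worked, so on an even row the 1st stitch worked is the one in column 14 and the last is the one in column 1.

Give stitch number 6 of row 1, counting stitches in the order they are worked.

For row 1: chart row = ((1-1) mod 2) + 1 = 1; this is a RS (odd) row.
Chart row 1 tiled across columns 1-14: P K O / P P K O / P P K O /
RS: work column 1 to column 14, symbols as charted — the tiled row is the row as worked.
Counting 6 along the worked row gives P.

== STITCH ==
P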